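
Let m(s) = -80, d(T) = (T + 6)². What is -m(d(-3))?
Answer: 80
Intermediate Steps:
d(T) = (6 + T)²
-m(d(-3)) = -1*(-80) = 80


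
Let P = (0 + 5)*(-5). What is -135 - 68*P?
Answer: 1565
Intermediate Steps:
P = -25 (P = 5*(-5) = -25)
-135 - 68*P = -135 - 68*(-25) = -135 + 1700 = 1565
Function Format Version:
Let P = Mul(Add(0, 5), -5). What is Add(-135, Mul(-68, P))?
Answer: 1565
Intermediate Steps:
P = -25 (P = Mul(5, -5) = -25)
Add(-135, Mul(-68, P)) = Add(-135, Mul(-68, -25)) = Add(-135, 1700) = 1565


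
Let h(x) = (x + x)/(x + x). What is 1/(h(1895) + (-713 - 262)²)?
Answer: 1/950626 ≈ 1.0519e-6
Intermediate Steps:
h(x) = 1 (h(x) = (2*x)/((2*x)) = (2*x)*(1/(2*x)) = 1)
1/(h(1895) + (-713 - 262)²) = 1/(1 + (-713 - 262)²) = 1/(1 + (-975)²) = 1/(1 + 950625) = 1/950626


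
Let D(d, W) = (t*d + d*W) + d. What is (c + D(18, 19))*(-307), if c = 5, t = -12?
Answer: -45743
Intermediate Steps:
D(d, W) = -11*d + W*d (D(d, W) = (-12*d + d*W) + d = (-12*d + W*d) + d = -11*d + W*d)
(c + D(18, 19))*(-307) = (5 + 18*(-11 + 19))*(-307) = (5 + 18*8)*(-307) = (5 + 144)*(-307) = 149*(-307) = -45743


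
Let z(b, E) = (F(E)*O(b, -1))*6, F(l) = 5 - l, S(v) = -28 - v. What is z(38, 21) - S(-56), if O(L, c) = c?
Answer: 68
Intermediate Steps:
z(b, E) = -30 + 6*E (z(b, E) = ((5 - E)*(-1))*6 = (-5 + E)*6 = -30 + 6*E)
z(38, 21) - S(-56) = (-30 + 6*21) - (-28 - 1*(-56)) = (-30 + 126) - (-28 + 56) = 96 - 1*28 = 96 - 28 = 68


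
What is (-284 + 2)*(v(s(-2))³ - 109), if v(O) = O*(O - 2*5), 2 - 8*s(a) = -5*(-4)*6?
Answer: -28098281451837/2048 ≈ -1.3720e+10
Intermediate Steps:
s(a) = -59/4 (s(a) = ¼ - (-5*(-4))*6/8 = ¼ - 5*6/2 = ¼ - ⅛*120 = ¼ - 15 = -59/4)
v(O) = O*(-10 + O) (v(O) = O*(O - 10) = O*(-10 + O))
(-284 + 2)*(v(s(-2))³ - 109) = (-284 + 2)*((-59*(-10 - 59/4)/4)³ - 109) = -282*((-59/4*(-99/4))³ - 109) = -282*((5841/16)³ - 109) = -282*(199279038321/4096 - 109) = -282*199278591857/4096 = -28098281451837/2048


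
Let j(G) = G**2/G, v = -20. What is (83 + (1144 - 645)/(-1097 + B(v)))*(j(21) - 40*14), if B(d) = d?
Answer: -49702268/1117 ≈ -44496.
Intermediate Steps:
j(G) = G
(83 + (1144 - 645)/(-1097 + B(v)))*(j(21) - 40*14) = (83 + (1144 - 645)/(-1097 - 20))*(21 - 40*14) = (83 + 499/(-1117))*(21 - 560) = (83 + 499*(-1/1117))*(-539) = (83 - 499/1117)*(-539) = (92212/1117)*(-539) = -49702268/1117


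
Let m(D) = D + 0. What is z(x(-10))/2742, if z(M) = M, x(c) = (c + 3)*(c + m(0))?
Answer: 35/1371 ≈ 0.025529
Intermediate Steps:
m(D) = D
x(c) = c*(3 + c) (x(c) = (c + 3)*(c + 0) = (3 + c)*c = c*(3 + c))
z(x(-10))/2742 = -10*(3 - 10)/2742 = -10*(-7)*(1/2742) = 70*(1/2742) = 35/1371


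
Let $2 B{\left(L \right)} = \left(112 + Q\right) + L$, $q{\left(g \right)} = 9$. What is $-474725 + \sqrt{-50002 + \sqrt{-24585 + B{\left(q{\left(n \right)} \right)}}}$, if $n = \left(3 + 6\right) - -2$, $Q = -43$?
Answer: $-474725 + \sqrt{-50002 + i \sqrt{24546}} \approx -4.7472 \cdot 10^{5} + 223.61 i$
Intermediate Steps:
$n = 11$ ($n = 9 + 2 = 11$)
$B{\left(L \right)} = \frac{69}{2} + \frac{L}{2}$ ($B{\left(L \right)} = \frac{\left(112 - 43\right) + L}{2} = \frac{69 + L}{2} = \frac{69}{2} + \frac{L}{2}$)
$-474725 + \sqrt{-50002 + \sqrt{-24585 + B{\left(q{\left(n \right)} \right)}}} = -474725 + \sqrt{-50002 + \sqrt{-24585 + \left(\frac{69}{2} + \frac{1}{2} \cdot 9\right)}} = -474725 + \sqrt{-50002 + \sqrt{-24585 + \left(\frac{69}{2} + \frac{9}{2}\right)}} = -474725 + \sqrt{-50002 + \sqrt{-24585 + 39}} = -474725 + \sqrt{-50002 + \sqrt{-24546}} = -474725 + \sqrt{-50002 + i \sqrt{24546}}$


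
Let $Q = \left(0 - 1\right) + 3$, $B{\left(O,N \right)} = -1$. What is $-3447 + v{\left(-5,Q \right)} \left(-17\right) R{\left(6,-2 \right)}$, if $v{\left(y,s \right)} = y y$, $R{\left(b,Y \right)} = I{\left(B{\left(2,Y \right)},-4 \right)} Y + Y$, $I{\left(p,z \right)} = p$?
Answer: $-3447$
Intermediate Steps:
$Q = 2$ ($Q = -1 + 3 = 2$)
$R{\left(b,Y \right)} = 0$ ($R{\left(b,Y \right)} = - Y + Y = 0$)
$v{\left(y,s \right)} = y^{2}$
$-3447 + v{\left(-5,Q \right)} \left(-17\right) R{\left(6,-2 \right)} = -3447 + \left(-5\right)^{2} \left(-17\right) 0 = -3447 + 25 \left(-17\right) 0 = -3447 - 0 = -3447 + 0 = -3447$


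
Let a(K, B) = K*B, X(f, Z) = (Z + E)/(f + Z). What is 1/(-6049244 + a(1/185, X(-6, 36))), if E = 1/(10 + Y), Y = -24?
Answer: -77700/470026258297 ≈ -1.6531e-7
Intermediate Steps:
E = -1/14 (E = 1/(10 - 24) = 1/(-14) = -1/14 ≈ -0.071429)
X(f, Z) = (-1/14 + Z)/(Z + f) (X(f, Z) = (Z - 1/14)/(f + Z) = (-1/14 + Z)/(Z + f))
a(K, B) = B*K
1/(-6049244 + a(1/185, X(-6, 36))) = 1/(-6049244 + ((-1/14 + 36)/(36 - 6))/185) = 1/(-6049244 + ((503/14)/30)*(1/185)) = 1/(-6049244 + ((1/30)*(503/14))*(1/185)) = 1/(-6049244 + (503/420)*(1/185)) = 1/(-6049244 + 503/77700) = 1/(-470026258297/77700) = -77700/470026258297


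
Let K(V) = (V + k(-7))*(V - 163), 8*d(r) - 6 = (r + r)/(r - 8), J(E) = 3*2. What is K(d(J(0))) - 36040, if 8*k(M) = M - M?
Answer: -36040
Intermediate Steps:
J(E) = 6
k(M) = 0 (k(M) = (M - M)/8 = (⅛)*0 = 0)
d(r) = ¾ + r/(4*(-8 + r)) (d(r) = ¾ + ((r + r)/(r - 8))/8 = ¾ + ((2*r)/(-8 + r))/8 = ¾ + (2*r/(-8 + r))/8 = ¾ + r/(4*(-8 + r)))
K(V) = V*(-163 + V) (K(V) = (V + 0)*(V - 163) = V*(-163 + V))
K(d(J(0))) - 36040 = ((-6 + 6)/(-8 + 6))*(-163 + (-6 + 6)/(-8 + 6)) - 36040 = (0/(-2))*(-163 + 0/(-2)) - 36040 = (-½*0)*(-163 - ½*0) - 36040 = 0*(-163 + 0) - 36040 = 0*(-163) - 36040 = 0 - 36040 = -36040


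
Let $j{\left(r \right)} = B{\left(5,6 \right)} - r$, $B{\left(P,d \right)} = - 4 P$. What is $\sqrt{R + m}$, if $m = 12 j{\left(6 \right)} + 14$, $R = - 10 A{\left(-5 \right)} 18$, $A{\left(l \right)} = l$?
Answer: $\sqrt{602} \approx 24.536$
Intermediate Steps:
$R = 900$ ($R = \left(-10\right) \left(-5\right) 18 = 50 \cdot 18 = 900$)
$j{\left(r \right)} = -20 - r$ ($j{\left(r \right)} = \left(-4\right) 5 - r = -20 - r$)
$m = -298$ ($m = 12 \left(-20 - 6\right) + 14 = 12 \left(-26\right) + 14 = -312 + 14 = -298$)
$\sqrt{R + m} = \sqrt{900 - 298} = \sqrt{602}$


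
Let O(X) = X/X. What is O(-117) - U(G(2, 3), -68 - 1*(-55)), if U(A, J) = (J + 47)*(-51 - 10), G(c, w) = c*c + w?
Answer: 2075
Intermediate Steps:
G(c, w) = w + c**2 (G(c, w) = c**2 + w = w + c**2)
O(X) = 1
U(A, J) = -2867 - 61*J (U(A, J) = (47 + J)*(-61) = -2867 - 61*J)
O(-117) - U(G(2, 3), -68 - 1*(-55)) = 1 - (-2867 - 61*(-68 - 1*(-55))) = 1 - (-2867 - 61*(-68 + 55)) = 1 - (-2867 - 61*(-13)) = 1 - (-2867 + 793) = 1 - 1*(-2074) = 1 + 2074 = 2075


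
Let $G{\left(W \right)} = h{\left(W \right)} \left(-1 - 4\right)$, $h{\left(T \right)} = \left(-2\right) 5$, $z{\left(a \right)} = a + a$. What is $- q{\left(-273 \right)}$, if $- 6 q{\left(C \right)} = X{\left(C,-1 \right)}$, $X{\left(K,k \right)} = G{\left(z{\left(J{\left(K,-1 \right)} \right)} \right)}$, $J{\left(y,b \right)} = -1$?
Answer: $\frac{25}{3} \approx 8.3333$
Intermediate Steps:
$z{\left(a \right)} = 2 a$
$h{\left(T \right)} = -10$
$G{\left(W \right)} = 50$ ($G{\left(W \right)} = - 10 \left(-1 - 4\right) = \left(-10\right) \left(-5\right) = 50$)
$X{\left(K,k \right)} = 50$
$q{\left(C \right)} = - \frac{25}{3}$ ($q{\left(C \right)} = \left(- \frac{1}{6}\right) 50 = - \frac{25}{3}$)
$- q{\left(-273 \right)} = \left(-1\right) \left(- \frac{25}{3}\right) = \frac{25}{3}$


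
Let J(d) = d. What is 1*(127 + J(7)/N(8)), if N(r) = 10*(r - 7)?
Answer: 1277/10 ≈ 127.70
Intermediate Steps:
N(r) = -70 + 10*r (N(r) = 10*(-7 + r) = -70 + 10*r)
1*(127 + J(7)/N(8)) = 1*(127 + 7/(-70 + 10*8)) = 1*(127 + 7/(-70 + 80)) = 1*(127 + 7/10) = 1*(1277/10) = 1277/10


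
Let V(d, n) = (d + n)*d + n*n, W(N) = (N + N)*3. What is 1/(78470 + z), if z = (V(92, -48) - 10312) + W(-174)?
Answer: 1/73466 ≈ 1.3612e-5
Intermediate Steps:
W(N) = 6*N (W(N) = (2*N)*3 = 6*N)
V(d, n) = n² + d*(d + n) (V(d, n) = d*(d + n) + n² = n² + d*(d + n))
z = -5004 (z = ((92² + (-48)² + 92*(-48)) - 10312) + 6*(-174) = ((8464 + 2304 - 4416) - 10312) - 1044 = (6352 - 10312) - 1044 = -3960 - 1044 = -5004)
1/(78470 + z) = 1/(78470 - 5004) = 1/73466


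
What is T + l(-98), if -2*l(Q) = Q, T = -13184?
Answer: -13135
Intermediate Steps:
l(Q) = -Q/2
T + l(-98) = -13184 - ½*(-98) = -13184 + 49 = -13135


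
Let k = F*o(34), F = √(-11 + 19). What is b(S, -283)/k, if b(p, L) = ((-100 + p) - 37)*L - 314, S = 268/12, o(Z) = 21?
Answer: 48205*√2/126 ≈ 541.05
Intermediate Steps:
S = 67/3 (S = 268*(1/12) = 67/3 ≈ 22.333)
F = 2*√2 (F = √8 = 2*√2 ≈ 2.8284)
b(p, L) = -314 + L*(-137 + p) (b(p, L) = (-137 + p)*L - 314 = L*(-137 + p) - 314 = -314 + L*(-137 + p))
k = 42*√2 (k = (2*√2)*21 = 42*√2 ≈ 59.397)
b(S, -283)/k = (-314 - 137*(-283) - 283*67/3)/((42*√2)) = (-314 + 38771 - 18961/3)*(√2/84) = 96410*(√2/84)/3 = 48205*√2/126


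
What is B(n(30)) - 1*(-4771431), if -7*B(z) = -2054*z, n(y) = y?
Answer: 33461637/7 ≈ 4.7802e+6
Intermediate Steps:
B(z) = 2054*z/7 (B(z) = -(-2054)*z/7 = 2054*z/7)
B(n(30)) - 1*(-4771431) = (2054/7)*30 - 1*(-4771431) = 61620/7 + 4771431 = 33461637/7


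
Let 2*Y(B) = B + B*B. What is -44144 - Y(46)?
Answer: -45225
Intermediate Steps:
Y(B) = B/2 + B**2/2 (Y(B) = (B + B*B)/2 = (B + B**2)/2 = B/2 + B**2/2)
-44144 - Y(46) = -44144 - 46*(1 + 46)/2 = -44144 - 46*47/2 = -44144 - 1*1081 = -44144 - 1081 = -45225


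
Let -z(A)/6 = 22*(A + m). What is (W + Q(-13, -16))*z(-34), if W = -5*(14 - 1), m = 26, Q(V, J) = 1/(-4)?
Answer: -68904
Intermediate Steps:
Q(V, J) = -¼
W = -65 (W = -5*13 = -65)
z(A) = -3432 - 132*A (z(A) = -132*(A + 26) = -132*(26 + A) = -6*(572 + 22*A) = -3432 - 132*A)
(W + Q(-13, -16))*z(-34) = (-65 - ¼)*(-3432 - 132*(-34)) = -261*(-3432 + 4488)/4 = -261/4*1056 = -68904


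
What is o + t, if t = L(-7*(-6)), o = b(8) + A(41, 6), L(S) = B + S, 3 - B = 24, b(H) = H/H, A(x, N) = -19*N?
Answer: -92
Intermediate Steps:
b(H) = 1
B = -21 (B = 3 - 1*24 = 3 - 24 = -21)
L(S) = -21 + S
o = -113 (o = 1 - 19*6 = 1 - 114 = -113)
t = 21 (t = -21 - 7*(-6) = -21 + 42 = 21)
o + t = -113 + 21 = -92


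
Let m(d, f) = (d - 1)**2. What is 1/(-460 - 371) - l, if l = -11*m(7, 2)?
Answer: 329075/831 ≈ 396.00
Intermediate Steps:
m(d, f) = (-1 + d)**2
l = -396 (l = -11*(-1 + 7)**2 = -11*6**2 = -11*36 = -396)
1/(-460 - 371) - l = 1/(-460 - 371) - 1*(-396) = 1/(-831) + 396 = -1/831 + 396 = 329075/831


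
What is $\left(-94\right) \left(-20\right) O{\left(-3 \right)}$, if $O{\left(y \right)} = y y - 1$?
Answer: $15040$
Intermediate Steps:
$O{\left(y \right)} = -1 + y^{2}$ ($O{\left(y \right)} = y^{2} - 1 = -1 + y^{2}$)
$\left(-94\right) \left(-20\right) O{\left(-3 \right)} = \left(-94\right) \left(-20\right) \left(-1 + \left(-3\right)^{2}\right) = 1880 \left(-1 + 9\right) = 1880 \cdot 8 = 15040$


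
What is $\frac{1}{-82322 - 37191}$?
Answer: $- \frac{1}{119513} \approx -8.3673 \cdot 10^{-6}$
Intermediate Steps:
$\frac{1}{-82322 - 37191} = \frac{1}{-119513} = - \frac{1}{119513}$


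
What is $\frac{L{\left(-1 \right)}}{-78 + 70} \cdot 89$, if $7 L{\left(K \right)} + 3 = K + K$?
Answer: $\frac{445}{56} \approx 7.9464$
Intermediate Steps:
$L{\left(K \right)} = - \frac{3}{7} + \frac{2 K}{7}$ ($L{\left(K \right)} = - \frac{3}{7} + \frac{K + K}{7} = - \frac{3}{7} + \frac{2 K}{7}$)
$\frac{L{\left(-1 \right)}}{-78 + 70} \cdot 89 = \frac{- \frac{3}{7} + \frac{2}{7} \left(-1\right)}{-78 + 70} \cdot 89 = \frac{- \frac{3}{7} - \frac{2}{7}}{-8} \cdot 89 = \left(- \frac{5}{7}\right) \left(- \frac{1}{8}\right) 89 = \frac{5}{56} \cdot 89 = \frac{445}{56}$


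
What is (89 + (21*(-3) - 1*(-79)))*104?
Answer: 10920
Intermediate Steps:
(89 + (21*(-3) - 1*(-79)))*104 = (89 + (-63 + 79))*104 = (89 + 16)*104 = 105*104 = 10920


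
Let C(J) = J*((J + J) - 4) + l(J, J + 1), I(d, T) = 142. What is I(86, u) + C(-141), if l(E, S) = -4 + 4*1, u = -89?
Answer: 40468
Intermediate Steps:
l(E, S) = 0 (l(E, S) = -4 + 4 = 0)
C(J) = J*(-4 + 2*J) (C(J) = J*((J + J) - 4) + 0 = J*(2*J - 4) + 0 = J*(-4 + 2*J) + 0 = J*(-4 + 2*J))
I(86, u) + C(-141) = 142 + 2*(-141)*(-2 - 141) = 142 + 2*(-141)*(-143) = 142 + 40326 = 40468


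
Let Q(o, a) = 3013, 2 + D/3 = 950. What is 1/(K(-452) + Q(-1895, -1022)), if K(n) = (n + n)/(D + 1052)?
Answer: 487/1467218 ≈ 0.00033192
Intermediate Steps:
D = 2844 (D = -6 + 3*950 = -6 + 2850 = 2844)
K(n) = n/1948 (K(n) = (n + n)/(2844 + 1052) = (2*n)/3896 = (2*n)*(1/3896) = n/1948)
1/(K(-452) + Q(-1895, -1022)) = 1/((1/1948)*(-452) + 3013) = 1/(-113/487 + 3013) = 1/(1467218/487) = 487/1467218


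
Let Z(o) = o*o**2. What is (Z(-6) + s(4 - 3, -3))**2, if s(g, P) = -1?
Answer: 47089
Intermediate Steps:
Z(o) = o**3
(Z(-6) + s(4 - 3, -3))**2 = ((-6)**3 - 1)**2 = (-216 - 1)**2 = (-217)**2 = 47089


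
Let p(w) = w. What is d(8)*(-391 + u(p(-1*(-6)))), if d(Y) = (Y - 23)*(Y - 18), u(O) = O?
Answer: -57750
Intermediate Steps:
d(Y) = (-23 + Y)*(-18 + Y)
d(8)*(-391 + u(p(-1*(-6)))) = (414 + 8**2 - 41*8)*(-391 - 1*(-6)) = (414 + 64 - 328)*(-391 + 6) = 150*(-385) = -57750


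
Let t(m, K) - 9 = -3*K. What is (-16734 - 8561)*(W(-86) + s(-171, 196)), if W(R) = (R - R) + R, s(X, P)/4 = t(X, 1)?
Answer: 1568290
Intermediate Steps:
t(m, K) = 9 - 3*K
s(X, P) = 24 (s(X, P) = 4*(9 - 3*1) = 4*(9 - 3) = 4*6 = 24)
W(R) = R (W(R) = 0 + R = R)
(-16734 - 8561)*(W(-86) + s(-171, 196)) = (-16734 - 8561)*(-86 + 24) = -25295*(-62) = 1568290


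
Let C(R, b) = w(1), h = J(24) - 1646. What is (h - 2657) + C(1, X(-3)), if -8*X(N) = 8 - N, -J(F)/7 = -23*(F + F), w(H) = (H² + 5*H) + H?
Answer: 3432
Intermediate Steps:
w(H) = H² + 6*H
J(F) = 322*F (J(F) = -(-161)*(F + F) = -(-161)*2*F = -(-322)*F = 322*F)
X(N) = -1 + N/8 (X(N) = -(8 - N)/8 = -1 + N/8)
h = 6082 (h = 322*24 - 1646 = 7728 - 1646 = 6082)
C(R, b) = 7 (C(R, b) = 1*(6 + 1) = 1*7 = 7)
(h - 2657) + C(1, X(-3)) = (6082 - 2657) + 7 = 3425 + 7 = 3432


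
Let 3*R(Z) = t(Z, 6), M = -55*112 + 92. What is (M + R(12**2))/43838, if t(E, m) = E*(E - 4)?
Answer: 326/21919 ≈ 0.014873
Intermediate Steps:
t(E, m) = E*(-4 + E)
M = -6068 (M = -6160 + 92 = -6068)
R(Z) = Z*(-4 + Z)/3 (R(Z) = (Z*(-4 + Z))/3 = Z*(-4 + Z)/3)
(M + R(12**2))/43838 = (-6068 + (1/3)*12**2*(-4 + 12**2))/43838 = (-6068 + (1/3)*144*(-4 + 144))*(1/43838) = (-6068 + (1/3)*144*140)*(1/43838) = (-6068 + 6720)*(1/43838) = 652*(1/43838) = 326/21919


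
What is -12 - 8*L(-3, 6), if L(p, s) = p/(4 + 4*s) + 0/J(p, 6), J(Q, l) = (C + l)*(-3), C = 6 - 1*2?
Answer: -78/7 ≈ -11.143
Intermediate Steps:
C = 4 (C = 6 - 2 = 4)
J(Q, l) = -12 - 3*l (J(Q, l) = (4 + l)*(-3) = -12 - 3*l)
L(p, s) = p/(4 + 4*s) (L(p, s) = p/(4 + 4*s) + 0/(-12 - 3*6) = p/(4 + 4*s) + 0/(-12 - 18) = p/(4 + 4*s) + 0/(-30) = p/(4 + 4*s) + 0*(-1/30) = p/(4 + 4*s) + 0 = p/(4 + 4*s))
-12 - 8*L(-3, 6) = -12 - 2*(-3)/(1 + 6) = -12 - 2*(-3)/7 = -12 - 8*(-3/28) = -12 + 6/7 = -78/7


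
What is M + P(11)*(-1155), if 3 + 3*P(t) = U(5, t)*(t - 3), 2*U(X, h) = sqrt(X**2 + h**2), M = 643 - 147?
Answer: 1651 - 1540*sqrt(146) ≈ -16957.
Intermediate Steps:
M = 496
U(X, h) = sqrt(X**2 + h**2)/2
P(t) = -1 + sqrt(25 + t**2)*(-3 + t)/6 (P(t) = -1 + ((sqrt(5**2 + t**2)/2)*(t - 3))/3 = -1 + ((sqrt(25 + t**2)/2)*(-3 + t))/3 = -1 + (sqrt(25 + t**2)*(-3 + t)/2)/3 = -1 + sqrt(25 + t**2)*(-3 + t)/6)
M + P(11)*(-1155) = 496 + (-1 - sqrt(25 + 11**2)/2 + (1/6)*11*sqrt(25 + 11**2))*(-1155) = 496 + (-1 - sqrt(25 + 121)/2 + (1/6)*11*sqrt(25 + 121))*(-1155) = 496 + (-1 - sqrt(146)/2 + (1/6)*11*sqrt(146))*(-1155) = 496 + (-1 - sqrt(146)/2 + 11*sqrt(146)/6)*(-1155) = 496 + (-1 + 4*sqrt(146)/3)*(-1155) = 496 + (1155 - 1540*sqrt(146)) = 1651 - 1540*sqrt(146)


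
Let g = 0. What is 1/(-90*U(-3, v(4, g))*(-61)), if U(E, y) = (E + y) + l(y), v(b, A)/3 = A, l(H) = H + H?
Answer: -1/16470 ≈ -6.0716e-5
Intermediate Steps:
l(H) = 2*H
v(b, A) = 3*A
U(E, y) = E + 3*y (U(E, y) = (E + y) + 2*y = E + 3*y)
1/(-90*U(-3, v(4, g))*(-61)) = 1/(-90*(-3 + 3*(3*0))*(-61)) = 1/(-90*(-3 + 3*0)*(-61)) = 1/(-90*(-3 + 0)*(-61)) = 1/(-90*(-3)*(-61)) = 1/(270*(-61)) = 1/(-16470) = -1/16470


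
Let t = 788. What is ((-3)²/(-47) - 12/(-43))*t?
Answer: 139476/2021 ≈ 69.013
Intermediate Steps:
((-3)²/(-47) - 12/(-43))*t = ((-3)²/(-47) - 12/(-43))*788 = (9*(-1/47) - 12*(-1/43))*788 = (-9/47 + 12/43)*788 = (177/2021)*788 = 139476/2021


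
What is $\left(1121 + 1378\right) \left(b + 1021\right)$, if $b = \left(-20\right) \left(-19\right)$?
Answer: $3501099$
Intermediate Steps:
$b = 380$
$\left(1121 + 1378\right) \left(b + 1021\right) = \left(1121 + 1378\right) \left(380 + 1021\right) = 2499 \cdot 1401 = 3501099$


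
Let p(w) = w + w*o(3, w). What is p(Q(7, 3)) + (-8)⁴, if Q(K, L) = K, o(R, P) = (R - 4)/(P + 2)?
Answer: 36920/9 ≈ 4102.2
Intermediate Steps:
o(R, P) = (-4 + R)/(2 + P)
p(w) = w - w/(2 + w) (p(w) = w + w*((-4 + 3)/(2 + w)) = w + w*(-1/(2 + w)) = w - w/(2 + w))
p(Q(7, 3)) + (-8)⁴ = 7*(1 + 7)/(2 + 7) + (-8)⁴ = 7*8/9 + 4096 = 7*(⅑)*8 + 4096 = 56/9 + 4096 = 36920/9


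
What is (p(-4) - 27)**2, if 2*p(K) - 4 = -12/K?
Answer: 2209/4 ≈ 552.25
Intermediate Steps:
p(K) = 2 - 6/K (p(K) = 2 + (-12/K)/2 = 2 - 6/K)
(p(-4) - 27)**2 = ((2 - 6/(-4)) - 27)**2 = ((2 - 6*(-1/4)) - 27)**2 = ((2 + 3/2) - 27)**2 = (7/2 - 27)**2 = (-47/2)**2 = 2209/4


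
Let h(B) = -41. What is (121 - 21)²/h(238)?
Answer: -10000/41 ≈ -243.90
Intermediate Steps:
(121 - 21)²/h(238) = (121 - 21)²/(-41) = 100²*(-1/41) = 10000*(-1/41) = -10000/41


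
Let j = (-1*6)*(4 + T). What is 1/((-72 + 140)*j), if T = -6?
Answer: 1/816 ≈ 0.0012255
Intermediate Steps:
j = 12 (j = (-1*6)*(4 - 6) = -6*(-2) = 12)
1/((-72 + 140)*j) = 1/((-72 + 140)*12) = 1/(68*12) = 1/816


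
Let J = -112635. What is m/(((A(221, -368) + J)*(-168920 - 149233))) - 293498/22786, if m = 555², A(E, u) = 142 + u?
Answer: -1756440826641064/136363066632023 ≈ -12.881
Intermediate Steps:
m = 308025
m/(((A(221, -368) + J)*(-168920 - 149233))) - 293498/22786 = 308025/((((142 - 368) - 112635)*(-168920 - 149233))) - 293498/22786 = 308025/(((-226 - 112635)*(-318153))) - 293498*1/22786 = 308025/((-112861*(-318153))) - 146749/11393 = 308025/35907065733 - 146749/11393 = 308025*(1/35907065733) - 146749/11393 = 102675/11969021911 - 146749/11393 = -1756440826641064/136363066632023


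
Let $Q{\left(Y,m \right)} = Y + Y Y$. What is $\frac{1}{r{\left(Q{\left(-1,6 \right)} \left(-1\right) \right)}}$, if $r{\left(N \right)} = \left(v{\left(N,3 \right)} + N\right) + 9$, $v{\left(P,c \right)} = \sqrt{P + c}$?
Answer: $\frac{3}{26} - \frac{\sqrt{3}}{78} \approx 0.093179$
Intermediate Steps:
$Q{\left(Y,m \right)} = Y + Y^{2}$
$r{\left(N \right)} = 9 + N + \sqrt{3 + N}$ ($r{\left(N \right)} = \left(\sqrt{N + 3} + N\right) + 9 = \left(\sqrt{3 + N} + N\right) + 9 = \left(N + \sqrt{3 + N}\right) + 9 = 9 + N + \sqrt{3 + N}$)
$\frac{1}{r{\left(Q{\left(-1,6 \right)} \left(-1\right) \right)}} = \frac{1}{9 + - (1 - 1) \left(-1\right) + \sqrt{3 + - (1 - 1) \left(-1\right)}} = \frac{1}{9 + \left(-1\right) 0 \left(-1\right) + \sqrt{3 + \left(-1\right) 0 \left(-1\right)}} = \frac{1}{9 + 0 \left(-1\right) + \sqrt{3 + 0 \left(-1\right)}} = \frac{1}{9 + 0 + \sqrt{3 + 0}} = \frac{1}{9 + 0 + \sqrt{3}} = \frac{1}{9 + \sqrt{3}}$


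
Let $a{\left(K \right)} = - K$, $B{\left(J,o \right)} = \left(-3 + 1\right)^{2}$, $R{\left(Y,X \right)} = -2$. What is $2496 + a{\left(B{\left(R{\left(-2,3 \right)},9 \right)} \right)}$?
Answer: $2492$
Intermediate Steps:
$B{\left(J,o \right)} = 4$ ($B{\left(J,o \right)} = \left(-2\right)^{2} = 4$)
$2496 + a{\left(B{\left(R{\left(-2,3 \right)},9 \right)} \right)} = 2496 - 4 = 2492$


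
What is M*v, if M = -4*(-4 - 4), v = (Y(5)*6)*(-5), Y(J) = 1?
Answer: -960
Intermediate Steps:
v = -30 (v = (1*6)*(-5) = 6*(-5) = -30)
M = 32 (M = -4*(-8) = 32)
M*v = 32*(-30) = -960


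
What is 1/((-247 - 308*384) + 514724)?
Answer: 1/396205 ≈ 2.5239e-6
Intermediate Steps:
1/((-247 - 308*384) + 514724) = 1/((-247 - 118272) + 514724) = 1/(-118519 + 514724) = 1/396205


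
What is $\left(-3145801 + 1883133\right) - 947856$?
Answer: $-2210524$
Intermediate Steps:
$\left(-3145801 + 1883133\right) - 947856 = -1262668 - 947856 = -2210524$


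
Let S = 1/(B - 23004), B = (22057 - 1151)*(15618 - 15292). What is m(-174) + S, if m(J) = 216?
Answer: 1467148033/6792352 ≈ 216.00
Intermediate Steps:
B = 6815356 (B = 20906*326 = 6815356)
S = 1/6792352 (S = 1/(6815356 - 23004) = 1/6792352 ≈ 1.4722e-7)
m(-174) + S = 216 + 1/6792352 = 1467148033/6792352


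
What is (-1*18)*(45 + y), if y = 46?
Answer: -1638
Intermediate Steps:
(-1*18)*(45 + y) = (-1*18)*(45 + 46) = -18*91 = -1638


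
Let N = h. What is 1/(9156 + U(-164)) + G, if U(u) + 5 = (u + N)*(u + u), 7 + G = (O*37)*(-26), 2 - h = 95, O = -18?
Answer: 1617474124/93447 ≈ 17309.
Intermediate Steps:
h = -93 (h = 2 - 1*95 = 2 - 95 = -93)
N = -93
G = 17309 (G = -7 - 18*37*(-26) = -7 - 666*(-26) = -7 + 17316 = 17309)
U(u) = -5 + 2*u*(-93 + u) (U(u) = -5 + (u - 93)*(u + u) = -5 + (-93 + u)*(2*u) = -5 + 2*u*(-93 + u))
1/(9156 + U(-164)) + G = 1/(9156 + (-5 - 186*(-164) + 2*(-164)²)) + 17309 = 1/(9156 + (-5 + 30504 + 2*26896)) + 17309 = 1/(9156 + (-5 + 30504 + 53792)) + 17309 = 1/(9156 + 84291) + 17309 = 1/93447 + 17309 = 1617474124/93447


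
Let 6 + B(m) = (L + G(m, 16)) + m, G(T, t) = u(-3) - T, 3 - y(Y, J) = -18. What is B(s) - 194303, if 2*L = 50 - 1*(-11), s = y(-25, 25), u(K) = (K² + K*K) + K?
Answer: -388527/2 ≈ -1.9426e+5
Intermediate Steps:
y(Y, J) = 21 (y(Y, J) = 3 - 1*(-18) = 3 + 18 = 21)
u(K) = K + 2*K² (u(K) = (K² + K²) + K = 2*K² + K = K + 2*K²)
s = 21
G(T, t) = 15 - T (G(T, t) = -3*(1 + 2*(-3)) - T = -3*(1 - 6) - T = -3*(-5) - T = 15 - T)
L = 61/2 (L = (50 - 1*(-11))/2 = (50 + 11)/2 = (½)*61 = 61/2 ≈ 30.500)
B(m) = 79/2 (B(m) = -6 + ((61/2 + (15 - m)) + m) = -6 + ((91/2 - m) + m) = -6 + 91/2 = 79/2)
B(s) - 194303 = 79/2 - 194303 = -388527/2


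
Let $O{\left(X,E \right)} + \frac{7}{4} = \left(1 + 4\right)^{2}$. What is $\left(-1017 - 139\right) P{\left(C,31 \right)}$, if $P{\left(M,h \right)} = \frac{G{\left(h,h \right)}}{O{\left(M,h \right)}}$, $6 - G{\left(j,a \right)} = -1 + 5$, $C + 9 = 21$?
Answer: $- \frac{9248}{93} \approx -99.441$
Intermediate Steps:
$C = 12$ ($C = -9 + 21 = 12$)
$O{\left(X,E \right)} = \frac{93}{4}$ ($O{\left(X,E \right)} = - \frac{7}{4} + \left(1 + 4\right)^{2} = - \frac{7}{4} + 5^{2} = - \frac{7}{4} + 25 = \frac{93}{4}$)
$G{\left(j,a \right)} = 2$ ($G{\left(j,a \right)} = 6 - \left(-1 + 5\right) = 6 - 4 = 2$)
$P{\left(M,h \right)} = \frac{8}{93}$ ($P{\left(M,h \right)} = \frac{2}{\frac{93}{4}} = 2 \cdot \frac{4}{93} = \frac{8}{93}$)
$\left(-1017 - 139\right) P{\left(C,31 \right)} = \left(-1017 - 139\right) \frac{8}{93} = \left(-1156\right) \frac{8}{93} = - \frac{9248}{93}$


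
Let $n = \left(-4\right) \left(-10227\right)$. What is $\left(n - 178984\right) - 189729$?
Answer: $-327805$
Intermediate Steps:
$n = 40908$
$\left(n - 178984\right) - 189729 = \left(40908 - 178984\right) - 189729 = -138076 - 189729 = -327805$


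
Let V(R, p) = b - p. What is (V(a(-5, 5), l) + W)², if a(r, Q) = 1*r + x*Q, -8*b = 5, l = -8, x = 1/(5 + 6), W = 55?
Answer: 249001/64 ≈ 3890.6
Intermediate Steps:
x = 1/11 ≈ 0.090909
b = -5/8 (b = -⅛*5 = -5/8 ≈ -0.62500)
a(r, Q) = r + Q/11 (a(r, Q) = 1*r + Q/11 = r + Q/11)
V(R, p) = -5/8 - p
(V(a(-5, 5), l) + W)² = ((-5/8 - 1*(-8)) + 55)² = ((-5/8 + 8) + 55)² = (59/8 + 55)² = (499/8)² = 249001/64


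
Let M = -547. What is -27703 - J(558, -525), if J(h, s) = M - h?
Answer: -26598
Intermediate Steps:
J(h, s) = -547 - h
-27703 - J(558, -525) = -27703 - (-547 - 1*558) = -27703 - (-547 - 558) = -27703 - 1*(-1105) = -27703 + 1105 = -26598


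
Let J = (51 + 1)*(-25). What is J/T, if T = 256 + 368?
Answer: -25/12 ≈ -2.0833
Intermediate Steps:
T = 624
J = -1300 (J = 52*(-25) = -1300)
J/T = -1300/624 = -1300*1/624 = -25/12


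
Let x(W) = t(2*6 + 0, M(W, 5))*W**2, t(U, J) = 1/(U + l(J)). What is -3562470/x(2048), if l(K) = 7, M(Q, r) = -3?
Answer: -33843465/2097152 ≈ -16.138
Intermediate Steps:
t(U, J) = 1/(7 + U) (t(U, J) = 1/(U + 7) = 1/(7 + U))
x(W) = W**2/19 (x(W) = W**2/(7 + (2*6 + 0)) = W**2/(7 + (12 + 0)) = W**2/(7 + 12) = W**2/19)
-3562470/x(2048) = -3562470/((1/19)*2048**2) = -3562470/((1/19)*4194304) = -3562470/4194304/19 = -3562470*19/4194304 = -33843465/2097152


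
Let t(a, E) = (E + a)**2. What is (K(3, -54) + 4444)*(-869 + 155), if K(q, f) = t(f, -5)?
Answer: -5658450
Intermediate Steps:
K(q, f) = (-5 + f)**2
(K(3, -54) + 4444)*(-869 + 155) = ((-5 - 54)**2 + 4444)*(-869 + 155) = ((-59)**2 + 4444)*(-714) = (3481 + 4444)*(-714) = 7925*(-714) = -5658450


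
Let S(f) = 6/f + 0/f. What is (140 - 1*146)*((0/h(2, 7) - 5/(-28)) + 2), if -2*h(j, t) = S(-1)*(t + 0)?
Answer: -183/14 ≈ -13.071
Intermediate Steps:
S(f) = 6/f (S(f) = 6/f + 0 = 6/f)
h(j, t) = 3*t (h(j, t) = -6/(-1)*(t + 0)/2 = -6*(-1)*t/2 = -(-3)*t = 3*t)
(140 - 1*146)*((0/h(2, 7) - 5/(-28)) + 2) = (140 - 1*146)*((0/((3*7)) - 5/(-28)) + 2) = (140 - 146)*((0/21 - 5*(-1/28)) + 2) = -6*((0*(1/21) + 5/28) + 2) = -6*((0 + 5/28) + 2) = -6*(5/28 + 2) = -6*61/28 = -183/14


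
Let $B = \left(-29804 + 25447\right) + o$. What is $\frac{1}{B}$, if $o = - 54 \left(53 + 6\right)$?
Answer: $- \frac{1}{7543} \approx -0.00013257$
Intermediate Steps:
$o = -3186$ ($o = \left(-54\right) 59 = -3186$)
$B = -7543$ ($B = \left(-29804 + 25447\right) - 3186 = -4357 - 3186 = -7543$)
$\frac{1}{B} = \frac{1}{-7543} = - \frac{1}{7543}$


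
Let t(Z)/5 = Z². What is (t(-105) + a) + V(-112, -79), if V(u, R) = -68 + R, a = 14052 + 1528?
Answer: 70558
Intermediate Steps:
t(Z) = 5*Z²
a = 15580
(t(-105) + a) + V(-112, -79) = (5*(-105)² + 15580) + (-68 - 79) = (5*11025 + 15580) - 147 = (55125 + 15580) - 147 = 70705 - 147 = 70558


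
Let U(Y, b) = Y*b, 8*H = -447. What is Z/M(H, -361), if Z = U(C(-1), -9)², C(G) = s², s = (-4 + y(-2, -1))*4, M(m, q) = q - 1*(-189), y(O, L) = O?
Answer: -6718464/43 ≈ -1.5624e+5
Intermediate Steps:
H = -447/8 (H = (⅛)*(-447) = -447/8 ≈ -55.875)
M(m, q) = 189 + q (M(m, q) = q + 189 = 189 + q)
s = -24 (s = (-4 - 2)*4 = -6*4 = -24)
C(G) = 576 (C(G) = (-24)² = 576)
Z = 26873856 (Z = (576*(-9))² = (-5184)² = 26873856)
Z/M(H, -361) = 26873856/(189 - 361) = 26873856/(-172) = 26873856*(-1/172) = -6718464/43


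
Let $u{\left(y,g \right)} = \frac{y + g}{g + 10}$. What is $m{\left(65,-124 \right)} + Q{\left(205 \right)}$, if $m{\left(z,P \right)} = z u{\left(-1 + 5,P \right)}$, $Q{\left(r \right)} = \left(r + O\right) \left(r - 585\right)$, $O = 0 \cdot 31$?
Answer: $- \frac{1478800}{19} \approx -77832.0$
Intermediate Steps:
$O = 0$
$Q{\left(r \right)} = r \left(-585 + r\right)$ ($Q{\left(r \right)} = \left(r + 0\right) \left(r - 585\right) = r \left(-585 + r\right)$)
$u{\left(y,g \right)} = \frac{g + y}{10 + g}$
$m{\left(z,P \right)} = \frac{z \left(4 + P\right)}{10 + P}$ ($m{\left(z,P \right)} = z \frac{P + \left(-1 + 5\right)}{10 + P} = z \frac{P + 4}{10 + P} = z \frac{4 + P}{10 + P} = \frac{z \left(4 + P\right)}{10 + P}$)
$m{\left(65,-124 \right)} + Q{\left(205 \right)} = \frac{65 \left(4 - 124\right)}{10 - 124} + 205 \left(-585 + 205\right) = 65 \frac{1}{-114} \left(-120\right) + 205 \left(-380\right) = 65 \left(- \frac{1}{114}\right) \left(-120\right) - 77900 = \frac{1300}{19} - 77900 = - \frac{1478800}{19}$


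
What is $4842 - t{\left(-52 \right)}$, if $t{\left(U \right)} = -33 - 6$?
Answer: $4881$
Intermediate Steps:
$t{\left(U \right)} = -39$ ($t{\left(U \right)} = -33 - 6 = -39$)
$4842 - t{\left(-52 \right)} = 4842 - -39 = 4842 + 39 = 4881$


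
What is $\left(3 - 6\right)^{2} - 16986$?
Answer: $-16977$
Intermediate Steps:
$\left(3 - 6\right)^{2} - 16986 = \left(-3\right)^{2} - 16986 = 9 - 16986 = -16977$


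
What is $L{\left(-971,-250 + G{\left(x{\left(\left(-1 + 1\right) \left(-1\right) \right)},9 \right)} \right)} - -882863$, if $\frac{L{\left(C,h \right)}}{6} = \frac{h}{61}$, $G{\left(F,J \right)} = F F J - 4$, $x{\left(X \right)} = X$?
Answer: $\frac{53853119}{61} \approx 8.8284 \cdot 10^{5}$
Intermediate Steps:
$G{\left(F,J \right)} = -4 + J F^{2}$ ($G{\left(F,J \right)} = F^{2} J - 4 = J F^{2} - 4 = -4 + J F^{2}$)
$L{\left(C,h \right)} = \frac{6 h}{61}$ ($L{\left(C,h \right)} = 6 \frac{h}{61} = \frac{6 h}{61}$)
$L{\left(-971,-250 + G{\left(x{\left(\left(-1 + 1\right) \left(-1\right) \right)},9 \right)} \right)} - -882863 = \frac{6 \left(-250 - \left(4 - 9 \left(\left(-1 + 1\right) \left(-1\right)\right)^{2}\right)\right)}{61} - -882863 = \frac{6 \left(-250 - \left(4 - 9 \left(0 \left(-1\right)\right)^{2}\right)\right)}{61} + 882863 = \frac{6 \left(-250 - \left(4 - 9 \cdot 0^{2}\right)\right)}{61} + 882863 = \frac{6 \left(-250 + \left(-4 + 9 \cdot 0\right)\right)}{61} + 882863 = \frac{6 \left(-250 + \left(-4 + 0\right)\right)}{61} + 882863 = \frac{6 \left(-250 - 4\right)}{61} + 882863 = \frac{6}{61} \left(-254\right) + 882863 = - \frac{1524}{61} + 882863 = \frac{53853119}{61}$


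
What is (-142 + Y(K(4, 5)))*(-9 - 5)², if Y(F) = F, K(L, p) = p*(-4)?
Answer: -31752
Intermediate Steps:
K(L, p) = -4*p
(-142 + Y(K(4, 5)))*(-9 - 5)² = (-142 - 4*5)*(-9 - 5)² = (-142 - 20)*(-14)² = -162*196 = -31752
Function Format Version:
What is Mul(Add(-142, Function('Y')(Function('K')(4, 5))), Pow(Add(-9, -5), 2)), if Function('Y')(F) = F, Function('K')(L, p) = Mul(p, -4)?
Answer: -31752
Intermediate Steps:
Function('K')(L, p) = Mul(-4, p)
Mul(Add(-142, Function('Y')(Function('K')(4, 5))), Pow(Add(-9, -5), 2)) = Mul(Add(-142, Mul(-4, 5)), Pow(Add(-9, -5), 2)) = Mul(Add(-142, -20), Pow(-14, 2)) = Mul(-162, 196) = -31752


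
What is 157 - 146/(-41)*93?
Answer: 20015/41 ≈ 488.17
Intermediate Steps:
157 - 146/(-41)*93 = 157 - 146*(-1/41)*93 = 157 + (146/41)*93 = 157 + 13578/41 = 20015/41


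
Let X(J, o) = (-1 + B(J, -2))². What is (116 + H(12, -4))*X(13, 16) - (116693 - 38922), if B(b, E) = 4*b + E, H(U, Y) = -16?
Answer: 162329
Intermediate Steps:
B(b, E) = E + 4*b
X(J, o) = (-3 + 4*J)² (X(J, o) = (-1 + (-2 + 4*J))² = (-3 + 4*J)²)
(116 + H(12, -4))*X(13, 16) - (116693 - 38922) = (116 - 16)*(-3 + 4*13)² - (116693 - 38922) = 100*(-3 + 52)² - 1*77771 = 100*49² - 77771 = 100*2401 - 77771 = 240100 - 77771 = 162329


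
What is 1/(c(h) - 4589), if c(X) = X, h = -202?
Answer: -1/4791 ≈ -0.00020872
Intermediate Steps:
1/(c(h) - 4589) = 1/(-202 - 4589) = 1/(-4791) = -1/4791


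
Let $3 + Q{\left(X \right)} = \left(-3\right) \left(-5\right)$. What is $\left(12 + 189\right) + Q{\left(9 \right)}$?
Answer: $213$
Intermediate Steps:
$Q{\left(X \right)} = 12$ ($Q{\left(X \right)} = -3 - -15 = -3 + 15 = 12$)
$\left(12 + 189\right) + Q{\left(9 \right)} = \left(12 + 189\right) + 12 = 201 + 12 = 213$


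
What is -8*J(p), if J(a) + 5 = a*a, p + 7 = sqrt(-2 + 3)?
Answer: -248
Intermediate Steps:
p = -6 (p = -7 + sqrt(-2 + 3) = -7 + sqrt(1) = -7 + 1 = -6)
J(a) = -5 + a**2 (J(a) = -5 + a*a = -5 + a**2)
-8*J(p) = -8*(-5 + (-6)**2) = -8*(-5 + 36) = -8*31 = -248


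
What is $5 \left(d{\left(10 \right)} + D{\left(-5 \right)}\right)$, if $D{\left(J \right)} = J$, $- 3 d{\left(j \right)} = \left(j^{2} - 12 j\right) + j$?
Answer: $- \frac{25}{3} \approx -8.3333$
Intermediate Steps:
$d{\left(j \right)} = - \frac{j^{2}}{3} + \frac{11 j}{3}$ ($d{\left(j \right)} = - \frac{\left(j^{2} - 12 j\right) + j}{3} = - \frac{j^{2} - 11 j}{3} = - \frac{j^{2}}{3} + \frac{11 j}{3}$)
$5 \left(d{\left(10 \right)} + D{\left(-5 \right)}\right) = 5 \left(\frac{1}{3} \cdot 10 \left(11 - 10\right) - 5\right) = 5 \left(\frac{1}{3} \cdot 10 \cdot 1 - 5\right) = 5 \left(\frac{10}{3} - 5\right) = 5 \left(- \frac{5}{3}\right) = - \frac{25}{3}$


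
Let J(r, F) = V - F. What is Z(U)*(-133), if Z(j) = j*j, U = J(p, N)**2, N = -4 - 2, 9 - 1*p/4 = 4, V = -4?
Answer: -2128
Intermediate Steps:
p = 20 (p = 36 - 4*4 = 36 - 16 = 20)
N = -6
J(r, F) = -4 - F
U = 4 (U = (-4 - 1*(-6))**2 = (-4 + 6)**2 = 2**2 = 4)
Z(j) = j**2
Z(U)*(-133) = 4**2*(-133) = 16*(-133) = -2128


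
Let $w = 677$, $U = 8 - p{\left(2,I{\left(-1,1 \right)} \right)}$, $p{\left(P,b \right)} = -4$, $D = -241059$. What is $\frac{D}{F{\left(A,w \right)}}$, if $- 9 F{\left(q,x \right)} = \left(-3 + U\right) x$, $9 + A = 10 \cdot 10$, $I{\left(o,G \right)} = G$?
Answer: $\frac{241059}{677} \approx 356.07$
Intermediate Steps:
$U = 12$ ($U = 8 - -4 = 8 + 4 = 12$)
$A = 91$ ($A = -9 + 10 \cdot 10 = -9 + 100 = 91$)
$F{\left(q,x \right)} = - x$ ($F{\left(q,x \right)} = - \frac{\left(-3 + 12\right) x}{9} = - \frac{9 x}{9} = - x$)
$\frac{D}{F{\left(A,w \right)}} = - \frac{241059}{\left(-1\right) 677} = - \frac{241059}{-677} = \left(-241059\right) \left(- \frac{1}{677}\right) = \frac{241059}{677}$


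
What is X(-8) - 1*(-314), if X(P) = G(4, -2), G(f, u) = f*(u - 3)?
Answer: 294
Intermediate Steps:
G(f, u) = f*(-3 + u)
X(P) = -20 (X(P) = 4*(-3 - 2) = 4*(-5) = -20)
X(-8) - 1*(-314) = -20 - 1*(-314) = -20 + 314 = 294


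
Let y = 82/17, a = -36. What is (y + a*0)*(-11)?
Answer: -902/17 ≈ -53.059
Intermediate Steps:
y = 82/17 (y = 82*(1/17) = 82/17 ≈ 4.8235)
(y + a*0)*(-11) = (82/17 - 36*0)*(-11) = (82/17 + 0)*(-11) = (82/17)*(-11) = -902/17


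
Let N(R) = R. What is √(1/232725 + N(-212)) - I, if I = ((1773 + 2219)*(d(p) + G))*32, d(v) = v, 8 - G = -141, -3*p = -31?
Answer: -61061632/3 + I*√459284639991/46545 ≈ -2.0354e+7 + 14.56*I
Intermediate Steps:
p = 31/3 (p = -⅓*(-31) = 31/3 ≈ 10.333)
G = 149 (G = 8 - 1*(-141) = 8 + 141 = 149)
I = 61061632/3 (I = ((1773 + 2219)*(31/3 + 149))*32 = (3992*(478/3))*32 = (1908176/3)*32 = 61061632/3 ≈ 2.0354e+7)
√(1/232725 + N(-212)) - I = √(1/232725 - 212) - 1*61061632/3 = √(1/232725 - 212) - 61061632/3 = √(-49337699/232725) - 61061632/3 = I*√459284639991/46545 - 61061632/3 = -61061632/3 + I*√459284639991/46545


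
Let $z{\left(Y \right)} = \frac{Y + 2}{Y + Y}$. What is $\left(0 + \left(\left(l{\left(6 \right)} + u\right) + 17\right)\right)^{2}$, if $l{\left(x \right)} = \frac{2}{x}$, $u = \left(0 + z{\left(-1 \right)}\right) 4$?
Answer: $\frac{2116}{9} \approx 235.11$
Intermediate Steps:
$z{\left(Y \right)} = \frac{2 + Y}{2 Y}$
$u = -2$ ($u = \left(0 + \frac{2 - 1}{2 \left(-1\right)}\right) 4 = \left(0 + \frac{1}{2} \left(-1\right) 1\right) 4 = \left(0 - \frac{1}{2}\right) 4 = \left(- \frac{1}{2}\right) 4 = -2$)
$\left(0 + \left(\left(l{\left(6 \right)} + u\right) + 17\right)\right)^{2} = \left(0 + \left(\left(\frac{2}{6} - 2\right) + 17\right)\right)^{2} = \left(0 + \left(\left(2 \cdot \frac{1}{6} - 2\right) + 17\right)\right)^{2} = \left(0 + \left(\left(\frac{1}{3} - 2\right) + 17\right)\right)^{2} = \left(0 + \left(- \frac{5}{3} + 17\right)\right)^{2} = \left(0 + \frac{46}{3}\right)^{2} = \left(\frac{46}{3}\right)^{2} = \frac{2116}{9}$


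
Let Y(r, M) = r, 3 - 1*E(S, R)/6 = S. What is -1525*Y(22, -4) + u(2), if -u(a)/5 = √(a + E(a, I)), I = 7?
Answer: -33550 - 10*√2 ≈ -33564.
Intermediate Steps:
E(S, R) = 18 - 6*S
u(a) = -5*√(18 - 5*a) (u(a) = -5*√(a + (18 - 6*a)) = -5*√(18 - 5*a))
-1525*Y(22, -4) + u(2) = -1525*22 - 5*√(18 - 5*2) = -33550 - 5*√(18 - 10) = -33550 - 10*√2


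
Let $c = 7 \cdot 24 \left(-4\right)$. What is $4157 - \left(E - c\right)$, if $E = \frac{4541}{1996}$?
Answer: $\frac{6951519}{1996} \approx 3482.7$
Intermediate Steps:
$c = -672$ ($c = 168 \left(-4\right) = -672$)
$E = \frac{4541}{1996}$ ($E = 4541 \cdot \frac{1}{1996} = \frac{4541}{1996} \approx 2.2751$)
$4157 - \left(E - c\right) = 4157 - \frac{1345853}{1996} = \frac{6951519}{1996}$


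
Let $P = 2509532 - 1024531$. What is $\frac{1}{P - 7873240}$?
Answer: $- \frac{1}{6388239} \approx -1.5654 \cdot 10^{-7}$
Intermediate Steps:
$P = 1485001$
$\frac{1}{P - 7873240} = \frac{1}{1485001 - 7873240} = \frac{1}{-6388239} = - \frac{1}{6388239}$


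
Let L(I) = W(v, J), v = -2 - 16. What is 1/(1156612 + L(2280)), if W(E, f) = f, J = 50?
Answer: 1/1156662 ≈ 8.6456e-7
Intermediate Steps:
v = -18
L(I) = 50
1/(1156612 + L(2280)) = 1/(1156612 + 50) = 1/1156662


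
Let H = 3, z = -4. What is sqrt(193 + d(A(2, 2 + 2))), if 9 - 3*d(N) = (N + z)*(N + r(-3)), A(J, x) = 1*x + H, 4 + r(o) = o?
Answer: 14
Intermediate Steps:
r(o) = -4 + o
A(J, x) = 3 + x (A(J, x) = 1*x + 3 = x + 3 = 3 + x)
d(N) = 3 - (-7 + N)*(-4 + N)/3 (d(N) = 3 - (N - 4)*(N + (-4 - 3))/3 = 3 - (-4 + N)*(N - 7)/3 = 3 - (-4 + N)*(-7 + N)/3 = 3 - (-7 + N)*(-4 + N)/3)
sqrt(193 + d(A(2, 2 + 2))) = sqrt(193 + (-19/3 - (3 + (2 + 2))**2/3 + 11*(3 + (2 + 2))/3)) = sqrt(193 + (-19/3 - (3 + 4)**2/3 + 11*(3 + 4)/3)) = sqrt(193 + (-19/3 - 1/3*7**2 + (11/3)*7)) = sqrt(193 + (-19/3 - 1/3*49 + 77/3)) = sqrt(193 + (-19/3 - 49/3 + 77/3)) = sqrt(193 + 3) = sqrt(196) = 14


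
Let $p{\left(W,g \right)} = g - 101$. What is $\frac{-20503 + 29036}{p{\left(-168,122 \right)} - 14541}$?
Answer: $- \frac{8533}{14520} \approx -0.58767$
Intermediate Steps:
$p{\left(W,g \right)} = -101 + g$ ($p{\left(W,g \right)} = g - 101 = -101 + g$)
$\frac{-20503 + 29036}{p{\left(-168,122 \right)} - 14541} = \frac{-20503 + 29036}{\left(-101 + 122\right) - 14541} = \frac{8533}{21 - 14541} = \frac{8533}{-14520} = 8533 \left(- \frac{1}{14520}\right) = - \frac{8533}{14520}$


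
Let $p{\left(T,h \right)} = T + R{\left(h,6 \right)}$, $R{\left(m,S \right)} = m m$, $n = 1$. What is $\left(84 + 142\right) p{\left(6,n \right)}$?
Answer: $1582$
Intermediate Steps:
$R{\left(m,S \right)} = m^{2}$
$p{\left(T,h \right)} = T + h^{2}$
$\left(84 + 142\right) p{\left(6,n \right)} = \left(84 + 142\right) \left(6 + 1^{2}\right) = 226 \left(6 + 1\right) = 226 \cdot 7 = 1582$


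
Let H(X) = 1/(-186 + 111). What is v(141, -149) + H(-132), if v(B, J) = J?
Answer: -11176/75 ≈ -149.01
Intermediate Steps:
H(X) = -1/75 (H(X) = 1/(-75) = -1/75)
v(141, -149) + H(-132) = -149 - 1/75 = -11176/75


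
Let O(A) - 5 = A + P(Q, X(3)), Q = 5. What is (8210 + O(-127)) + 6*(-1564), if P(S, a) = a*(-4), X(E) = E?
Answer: -1308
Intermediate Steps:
P(S, a) = -4*a
O(A) = -7 + A (O(A) = 5 + (A - 4*3) = 5 + (A - 12) = 5 + (-12 + A) = -7 + A)
(8210 + O(-127)) + 6*(-1564) = (8210 + (-7 - 127)) + 6*(-1564) = (8210 - 134) - 9384 = 8076 - 9384 = -1308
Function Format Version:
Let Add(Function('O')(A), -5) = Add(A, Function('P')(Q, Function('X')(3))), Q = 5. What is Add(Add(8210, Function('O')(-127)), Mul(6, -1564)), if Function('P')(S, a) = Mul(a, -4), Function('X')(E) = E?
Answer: -1308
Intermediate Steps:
Function('P')(S, a) = Mul(-4, a)
Function('O')(A) = Add(-7, A) (Function('O')(A) = Add(5, Add(A, Mul(-4, 3))) = Add(5, Add(A, -12)) = Add(5, Add(-12, A)) = Add(-7, A))
Add(Add(8210, Function('O')(-127)), Mul(6, -1564)) = Add(Add(8210, Add(-7, -127)), Mul(6, -1564)) = Add(Add(8210, -134), -9384) = Add(8076, -9384) = -1308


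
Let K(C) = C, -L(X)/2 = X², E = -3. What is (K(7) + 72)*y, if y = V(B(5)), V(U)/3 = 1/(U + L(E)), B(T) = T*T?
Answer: 237/7 ≈ 33.857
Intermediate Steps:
L(X) = -2*X²
B(T) = T²
V(U) = 3/(-18 + U) (V(U) = 3/(U - 2*(-3)²) = 3/(U - 2*9) = 3/(U - 18) = 3/(-18 + U))
y = 3/7 (y = 3/(-18 + 5²) = 3/(-18 + 25) = 3/7 ≈ 0.42857)
(K(7) + 72)*y = (7 + 72)*(3/7) = 79*(3/7) = 237/7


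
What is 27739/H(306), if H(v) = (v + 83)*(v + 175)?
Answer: 27739/187109 ≈ 0.14825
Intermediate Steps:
H(v) = (83 + v)*(175 + v)
27739/H(306) = 27739/(14525 + 306**2 + 258*306) = 27739/(14525 + 93636 + 78948) = 27739/187109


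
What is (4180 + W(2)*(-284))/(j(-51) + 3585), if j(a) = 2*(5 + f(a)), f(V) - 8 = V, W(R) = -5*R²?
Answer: 340/121 ≈ 2.8099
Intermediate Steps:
f(V) = 8 + V
j(a) = 26 + 2*a (j(a) = 2*(5 + (8 + a)) = 2*(13 + a) = 26 + 2*a)
(4180 + W(2)*(-284))/(j(-51) + 3585) = (4180 - 5*2²*(-284))/((26 + 2*(-51)) + 3585) = (4180 - 5*4*(-284))/((26 - 102) + 3585) = (4180 - 20*(-284))/(-76 + 3585) = (4180 + 5680)/3509 = 9860*(1/3509) = 340/121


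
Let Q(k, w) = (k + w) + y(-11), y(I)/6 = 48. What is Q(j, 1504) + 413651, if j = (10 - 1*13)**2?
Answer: 415452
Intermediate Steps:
j = 9 (j = (10 - 13)**2 = (-3)**2 = 9)
y(I) = 288 (y(I) = 6*48 = 288)
Q(k, w) = 288 + k + w (Q(k, w) = (k + w) + 288 = 288 + k + w)
Q(j, 1504) + 413651 = (288 + 9 + 1504) + 413651 = 1801 + 413651 = 415452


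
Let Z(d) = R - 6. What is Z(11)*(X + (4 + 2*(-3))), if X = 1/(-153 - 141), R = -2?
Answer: 2356/147 ≈ 16.027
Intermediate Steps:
Z(d) = -8 (Z(d) = -2 - 6 = -8)
X = -1/294 (X = 1/(-294) = -1/294 ≈ -0.0034014)
Z(11)*(X + (4 + 2*(-3))) = -8*(-1/294 + (4 + 2*(-3))) = -8*(-1/294 + (4 - 6)) = -8*(-1/294 - 2) = -8*(-589/294) = 2356/147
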